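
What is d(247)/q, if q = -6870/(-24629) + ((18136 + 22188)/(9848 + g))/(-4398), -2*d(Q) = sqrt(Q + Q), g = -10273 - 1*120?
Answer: -29516748195*sqrt(494)/17459911496 ≈ -37.574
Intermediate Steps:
g = -10393 (g = -10273 - 120 = -10393)
d(Q) = -sqrt(2)*sqrt(Q)/2 (d(Q) = -sqrt(Q + Q)/2 = -sqrt(2)*sqrt(Q)/2)
q = 8729955748/29516748195 (q = -6870/(-24629) + ((18136 + 22188)/(9848 - 10393))/(-4398) = -6870*(-1/24629) + (40324/(-545))*(-1/4398) = 6870/24629 + (40324*(-1/545))*(-1/4398) = 6870/24629 - 40324/545*(-1/4398) = 6870/24629 + 20162/1198455 = 8729955748/29516748195 ≈ 0.29576)
d(247)/q = (-sqrt(2)*sqrt(247)/2)/(8729955748/29516748195) = -sqrt(494)/2*(29516748195/8729955748) = -29516748195*sqrt(494)/17459911496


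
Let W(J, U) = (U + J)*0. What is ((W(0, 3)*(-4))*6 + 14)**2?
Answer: 196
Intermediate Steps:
W(J, U) = 0 (W(J, U) = (J + U)*0 = 0)
((W(0, 3)*(-4))*6 + 14)**2 = ((0*(-4))*6 + 14)**2 = (0*6 + 14)**2 = (0 + 14)**2 = 14**2 = 196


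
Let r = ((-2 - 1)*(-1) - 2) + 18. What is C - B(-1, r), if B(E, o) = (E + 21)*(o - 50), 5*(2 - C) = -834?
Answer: 3944/5 ≈ 788.80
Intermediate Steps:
C = 844/5 (C = 2 - ⅕*(-834) = 2 + 834/5 = 844/5 ≈ 168.80)
r = 19 (r = (-3*(-1) - 2) + 18 = (3 - 2) + 18 = 1 + 18 = 19)
B(E, o) = (-50 + o)*(21 + E) (B(E, o) = (21 + E)*(-50 + o) = (-50 + o)*(21 + E))
C - B(-1, r) = 844/5 - (-1050 - 50*(-1) + 21*19 - 1*19) = 844/5 - (-1050 + 50 + 399 - 19) = 844/5 - 1*(-620) = 844/5 + 620 = 3944/5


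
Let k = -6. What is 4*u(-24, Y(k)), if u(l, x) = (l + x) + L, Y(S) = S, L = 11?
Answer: -76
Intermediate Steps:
u(l, x) = 11 + l + x (u(l, x) = (l + x) + 11 = 11 + l + x)
4*u(-24, Y(k)) = 4*(11 - 24 - 6) = 4*(-19) = -76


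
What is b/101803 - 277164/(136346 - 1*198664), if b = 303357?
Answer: 23560364109/3172079677 ≈ 7.4274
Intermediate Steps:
b/101803 - 277164/(136346 - 1*198664) = 303357/101803 - 277164/(136346 - 1*198664) = 303357*(1/101803) - 277164/(136346 - 198664) = 303357/101803 - 277164/(-62318) = 303357/101803 - 277164*(-1/62318) = 303357/101803 + 138582/31159 = 23560364109/3172079677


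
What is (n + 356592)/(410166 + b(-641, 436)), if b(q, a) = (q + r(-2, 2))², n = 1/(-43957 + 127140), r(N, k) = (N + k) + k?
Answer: 29662392337/68084204121 ≈ 0.43567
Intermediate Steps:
r(N, k) = N + 2*k
n = 1/83183 ≈ 1.2022e-5
b(q, a) = (2 + q)² (b(q, a) = (q + (-2 + 2*2))² = (q + (-2 + 4))² = (q + 2)² = (2 + q)²)
(n + 356592)/(410166 + b(-641, 436)) = (1/83183 + 356592)/(410166 + (2 - 641)²) = 29662392337/(83183*(410166 + (-639)²)) = 29662392337/(83183*(410166 + 408321)) = (29662392337/83183)/818487 = (29662392337/83183)*(1/818487) = 29662392337/68084204121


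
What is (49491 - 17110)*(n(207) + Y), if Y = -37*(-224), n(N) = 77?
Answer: 270867065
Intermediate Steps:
Y = 8288
(49491 - 17110)*(n(207) + Y) = (49491 - 17110)*(77 + 8288) = 32381*8365 = 270867065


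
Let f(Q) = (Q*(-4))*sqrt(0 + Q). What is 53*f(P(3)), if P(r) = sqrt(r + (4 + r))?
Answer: -212*10**(3/4) ≈ -1192.2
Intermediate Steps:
P(r) = sqrt(4 + 2*r)
f(Q) = -4*Q**(3/2) (f(Q) = (-4*Q)*sqrt(Q) = -4*Q**(3/2))
53*f(P(3)) = 53*(-4*(4 + 2*3)**(3/4)) = 53*(-4*(4 + 6)**(3/4)) = 53*(-4*10**(3/4)) = -212*10**(3/4)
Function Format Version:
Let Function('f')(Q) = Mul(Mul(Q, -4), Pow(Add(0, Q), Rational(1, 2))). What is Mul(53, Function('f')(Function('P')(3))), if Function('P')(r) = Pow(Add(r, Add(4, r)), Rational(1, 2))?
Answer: Mul(-212, Pow(10, Rational(3, 4))) ≈ -1192.2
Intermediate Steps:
Function('P')(r) = Pow(Add(4, Mul(2, r)), Rational(1, 2))
Function('f')(Q) = Mul(-4, Pow(Q, Rational(3, 2))) (Function('f')(Q) = Mul(Mul(-4, Q), Pow(Q, Rational(1, 2))) = Mul(-4, Pow(Q, Rational(3, 2))))
Mul(53, Function('f')(Function('P')(3))) = Mul(53, Mul(-4, Pow(Pow(Add(4, Mul(2, 3)), Rational(1, 2)), Rational(3, 2)))) = Mul(53, Mul(-4, Pow(Pow(Add(4, 6), Rational(1, 2)), Rational(3, 2)))) = Mul(53, Mul(-4, Pow(Pow(10, Rational(1, 2)), Rational(3, 2)))) = Mul(53, Mul(-4, Pow(10, Rational(3, 4)))) = Mul(-212, Pow(10, Rational(3, 4)))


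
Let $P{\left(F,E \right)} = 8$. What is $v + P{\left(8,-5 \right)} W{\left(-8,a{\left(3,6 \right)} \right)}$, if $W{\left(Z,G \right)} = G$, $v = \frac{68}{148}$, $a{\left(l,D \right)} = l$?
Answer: $\frac{905}{37} \approx 24.459$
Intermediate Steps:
$v = \frac{17}{37}$ ($v = 68 \cdot \frac{1}{148} = \frac{17}{37} \approx 0.45946$)
$v + P{\left(8,-5 \right)} W{\left(-8,a{\left(3,6 \right)} \right)} = \frac{17}{37} + 8 \cdot 3 = \frac{17}{37} + 24 = \frac{905}{37}$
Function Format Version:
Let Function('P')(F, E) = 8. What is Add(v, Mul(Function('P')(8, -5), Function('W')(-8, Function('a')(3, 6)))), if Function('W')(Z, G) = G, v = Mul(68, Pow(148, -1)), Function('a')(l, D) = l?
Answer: Rational(905, 37) ≈ 24.459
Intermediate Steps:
v = Rational(17, 37) (v = Mul(68, Rational(1, 148)) = Rational(17, 37) ≈ 0.45946)
Add(v, Mul(Function('P')(8, -5), Function('W')(-8, Function('a')(3, 6)))) = Add(Rational(17, 37), Mul(8, 3)) = Add(Rational(17, 37), 24) = Rational(905, 37)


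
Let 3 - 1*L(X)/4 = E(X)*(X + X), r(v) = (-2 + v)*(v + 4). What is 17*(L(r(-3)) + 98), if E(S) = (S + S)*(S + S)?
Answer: 69870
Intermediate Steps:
E(S) = 4*S² (E(S) = (2*S)*(2*S) = 4*S²)
r(v) = (-2 + v)*(4 + v)
L(X) = 12 - 32*X³ (L(X) = 12 - 4*4*X²*(X + X) = 12 - 4*4*X²*2*X = 12 - 32*X³)
17*(L(r(-3)) + 98) = 17*((12 - 32*(-8 + (-3)² + 2*(-3))³) + 98) = 17*((12 - 32*(-8 + 9 - 6)³) + 98) = 17*((12 - 32*(-5)³) + 98) = 17*((12 - 32*(-125)) + 98) = 17*((12 + 4000) + 98) = 17*(4012 + 98) = 17*4110 = 69870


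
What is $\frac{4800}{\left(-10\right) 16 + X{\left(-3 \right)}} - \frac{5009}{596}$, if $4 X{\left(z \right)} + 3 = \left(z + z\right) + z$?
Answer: $- \frac{3677267}{97148} \approx -37.852$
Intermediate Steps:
$X{\left(z \right)} = - \frac{3}{4} + \frac{3 z}{4}$ ($X{\left(z \right)} = - \frac{3}{4} + \frac{\left(z + z\right) + z}{4} = - \frac{3}{4} + \frac{2 z + z}{4} = - \frac{3}{4} + \frac{3 z}{4}$)
$\frac{4800}{\left(-10\right) 16 + X{\left(-3 \right)}} - \frac{5009}{596} = \frac{4800}{\left(-10\right) 16 + \left(- \frac{3}{4} + \frac{3}{4} \left(-3\right)\right)} - \frac{5009}{596} = \frac{4800}{-160 - 3} - \frac{5009}{596} = \frac{4800}{-163} - \frac{5009}{596} = 4800 \left(- \frac{1}{163}\right) - \frac{5009}{596} = - \frac{4800}{163} - \frac{5009}{596} = - \frac{3677267}{97148}$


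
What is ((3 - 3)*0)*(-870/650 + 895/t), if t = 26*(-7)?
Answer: 0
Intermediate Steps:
t = -182
((3 - 3)*0)*(-870/650 + 895/t) = ((3 - 3)*0)*(-870/650 + 895/(-182)) = (0*0)*(-870*1/650 + 895*(-1/182)) = 0*(-87/65 - 895/182) = 0*(-5693/910) = 0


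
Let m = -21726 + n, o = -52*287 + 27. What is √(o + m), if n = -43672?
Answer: I*√80295 ≈ 283.36*I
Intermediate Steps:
o = -14897 (o = -14924 + 27 = -14897)
m = -65398 (m = -21726 - 43672 = -65398)
√(o + m) = √(-14897 - 65398) = √(-80295) = I*√80295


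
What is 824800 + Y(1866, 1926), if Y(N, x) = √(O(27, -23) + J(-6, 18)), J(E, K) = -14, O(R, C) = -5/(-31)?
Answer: 824800 + I*√13299/31 ≈ 8.248e+5 + 3.72*I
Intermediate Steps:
O(R, C) = 5/31 (O(R, C) = -5*(-1/31) = 5/31)
Y(N, x) = I*√13299/31 (Y(N, x) = √(5/31 - 14) = √(-429/31) = I*√13299/31)
824800 + Y(1866, 1926) = 824800 + I*√13299/31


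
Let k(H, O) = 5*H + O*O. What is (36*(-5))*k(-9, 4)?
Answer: 5220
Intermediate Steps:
k(H, O) = O² + 5*H (k(H, O) = 5*H + O² = O² + 5*H)
(36*(-5))*k(-9, 4) = (36*(-5))*(4² + 5*(-9)) = -180*(16 - 45) = -180*(-29) = 5220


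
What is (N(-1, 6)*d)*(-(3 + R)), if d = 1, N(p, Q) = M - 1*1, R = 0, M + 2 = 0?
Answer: 9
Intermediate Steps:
M = -2 (M = -2 + 0 = -2)
N(p, Q) = -3 (N(p, Q) = -2 - 1*1 = -2 - 1 = -3)
(N(-1, 6)*d)*(-(3 + R)) = (-3*1)*(-(3 + 0)) = -(-3)*3 = -3*(-3) = 9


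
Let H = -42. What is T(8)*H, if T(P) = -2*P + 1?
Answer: 630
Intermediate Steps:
T(P) = 1 - 2*P
T(8)*H = (1 - 2*8)*(-42) = (1 - 16)*(-42) = -15*(-42) = 630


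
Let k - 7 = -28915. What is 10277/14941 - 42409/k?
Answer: 930720385/431914428 ≈ 2.1549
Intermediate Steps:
k = -28908 (k = 7 - 28915 = -28908)
10277/14941 - 42409/k = 10277/14941 - 42409/(-28908) = 10277*(1/14941) - 42409*(-1/28908) = 10277/14941 + 42409/28908 = 930720385/431914428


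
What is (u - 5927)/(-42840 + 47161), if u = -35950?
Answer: -41877/4321 ≈ -9.6915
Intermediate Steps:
(u - 5927)/(-42840 + 47161) = (-35950 - 5927)/(-42840 + 47161) = -41877/4321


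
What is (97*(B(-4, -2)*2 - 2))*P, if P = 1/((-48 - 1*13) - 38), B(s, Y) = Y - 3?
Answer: 388/33 ≈ 11.758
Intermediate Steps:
B(s, Y) = -3 + Y
P = -1/99 (P = 1/((-48 - 13) - 38) = 1/(-61 - 38) = 1/(-99) = -1/99 ≈ -0.010101)
(97*(B(-4, -2)*2 - 2))*P = (97*((-3 - 2)*2 - 2))*(-1/99) = (97*(-5*2 - 2))*(-1/99) = (97*(-10 - 2))*(-1/99) = (97*(-12))*(-1/99) = -1164*(-1/99) = 388/33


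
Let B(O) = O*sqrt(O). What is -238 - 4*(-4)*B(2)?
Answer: -238 + 32*sqrt(2) ≈ -192.75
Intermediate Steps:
B(O) = O**(3/2)
-238 - 4*(-4)*B(2) = -238 - 4*(-4)*2**(3/2) = -238 - (-16)*2*sqrt(2) = -238 - (-32)*sqrt(2) = -238 + 32*sqrt(2)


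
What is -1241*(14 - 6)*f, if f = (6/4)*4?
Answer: -59568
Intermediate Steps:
f = 6 (f = (6*(¼))*4 = (3/2)*4 = 6)
-1241*(14 - 6)*f = -1241*(14 - 6)*6 = -9928*6 = -1241*48 = -59568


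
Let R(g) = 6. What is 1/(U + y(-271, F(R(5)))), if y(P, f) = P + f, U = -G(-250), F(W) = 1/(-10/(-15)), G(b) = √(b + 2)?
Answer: -1078/291513 + 8*I*√62/291513 ≈ -0.0036979 + 0.00021609*I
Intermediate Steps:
G(b) = √(2 + b)
F(W) = 3/2 (F(W) = 1/(-10*(-1/15)) = 1/(⅔) = 3/2)
U = -2*I*√62 (U = -√(2 - 250) = -√(-248) = -2*I*√62 ≈ -15.748*I)
1/(U + y(-271, F(R(5)))) = 1/(-2*I*√62 + (-271 + 3/2)) = 1/(-2*I*√62 - 539/2) = 1/(-539/2 - 2*I*√62)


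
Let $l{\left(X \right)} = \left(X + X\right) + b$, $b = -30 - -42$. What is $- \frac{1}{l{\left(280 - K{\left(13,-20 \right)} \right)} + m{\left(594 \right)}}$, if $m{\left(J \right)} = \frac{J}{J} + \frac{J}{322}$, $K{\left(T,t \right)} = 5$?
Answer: $- \frac{161}{90940} \approx -0.0017704$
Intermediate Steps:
$m{\left(J \right)} = 1 + \frac{J}{322}$ ($m{\left(J \right)} = 1 + J \frac{1}{322} = 1 + \frac{J}{322}$)
$b = 12$ ($b = -30 + 42 = 12$)
$l{\left(X \right)} = 12 + 2 X$ ($l{\left(X \right)} = \left(X + X\right) + 12 = 2 X + 12 = 12 + 2 X$)
$- \frac{1}{l{\left(280 - K{\left(13,-20 \right)} \right)} + m{\left(594 \right)}} = - \frac{1}{\left(12 + 2 \left(280 - 5\right)\right) + \left(1 + \frac{1}{322} \cdot 594\right)} = - \frac{1}{\left(12 + 2 \left(280 - 5\right)\right) + \left(1 + \frac{297}{161}\right)} = - \frac{1}{\left(12 + 2 \cdot 275\right) + \frac{458}{161}} = - \frac{1}{\left(12 + 550\right) + \frac{458}{161}} = - \frac{1}{562 + \frac{458}{161}} = - \frac{1}{\frac{90940}{161}} = \left(-1\right) \frac{161}{90940} = - \frac{161}{90940}$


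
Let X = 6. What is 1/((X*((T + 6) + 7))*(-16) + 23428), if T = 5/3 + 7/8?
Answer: 1/21936 ≈ 4.5587e-5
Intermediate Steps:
T = 61/24 (T = 5*(1/3) + 7*(1/8) = 5/3 + 7/8 = 61/24 ≈ 2.5417)
1/((X*((T + 6) + 7))*(-16) + 23428) = 1/((6*((61/24 + 6) + 7))*(-16) + 23428) = 1/((6*(205/24 + 7))*(-16) + 23428) = 1/((6*(373/24))*(-16) + 23428) = 1/((373/4)*(-16) + 23428) = 1/(-1492 + 23428) = 1/21936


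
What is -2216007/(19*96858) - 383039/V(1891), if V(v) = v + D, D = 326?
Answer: -78868925033/453327726 ≈ -173.98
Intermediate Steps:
V(v) = 326 + v (V(v) = v + 326 = 326 + v)
-2216007/(19*96858) - 383039/V(1891) = -2216007/(19*96858) - 383039/(326 + 1891) = -2216007/1840302 - 383039/2217 = -2216007*1/1840302 - 383039*1/2217 = -246223/204478 - 383039/2217 = -78868925033/453327726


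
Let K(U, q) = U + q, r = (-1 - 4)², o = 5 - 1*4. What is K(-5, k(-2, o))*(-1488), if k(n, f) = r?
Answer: -29760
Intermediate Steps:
o = 1 (o = 5 - 4 = 1)
r = 25 (r = (-5)² = 25)
k(n, f) = 25
K(-5, k(-2, o))*(-1488) = (-5 + 25)*(-1488) = 20*(-1488) = -29760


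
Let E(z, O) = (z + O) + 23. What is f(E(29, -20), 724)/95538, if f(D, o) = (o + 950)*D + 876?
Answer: 9074/15923 ≈ 0.56987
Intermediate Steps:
E(z, O) = 23 + O + z (E(z, O) = (O + z) + 23 = 23 + O + z)
f(D, o) = 876 + D*(950 + o) (f(D, o) = (950 + o)*D + 876 = D*(950 + o) + 876 = 876 + D*(950 + o))
f(E(29, -20), 724)/95538 = (876 + 950*(23 - 20 + 29) + (23 - 20 + 29)*724)/95538 = (876 + 950*32 + 32*724)*(1/95538) = (876 + 30400 + 23168)*(1/95538) = 54444*(1/95538) = 9074/15923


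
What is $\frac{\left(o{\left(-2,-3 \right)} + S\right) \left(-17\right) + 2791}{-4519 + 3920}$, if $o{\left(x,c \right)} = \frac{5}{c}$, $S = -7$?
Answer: $- \frac{8815}{1797} \approx -4.9054$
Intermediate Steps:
$\frac{\left(o{\left(-2,-3 \right)} + S\right) \left(-17\right) + 2791}{-4519 + 3920} = \frac{\left(\frac{5}{-3} - 7\right) \left(-17\right) + 2791}{-4519 + 3920} = \frac{\left(5 \left(- \frac{1}{3}\right) - 7\right) \left(-17\right) + 2791}{-599} = \left(\left(- \frac{5}{3} - 7\right) \left(-17\right) + 2791\right) \left(- \frac{1}{599}\right) = \left(\left(- \frac{26}{3}\right) \left(-17\right) + 2791\right) \left(- \frac{1}{599}\right) = \left(\frac{442}{3} + 2791\right) \left(- \frac{1}{599}\right) = \frac{8815}{3} \left(- \frac{1}{599}\right) = - \frac{8815}{1797}$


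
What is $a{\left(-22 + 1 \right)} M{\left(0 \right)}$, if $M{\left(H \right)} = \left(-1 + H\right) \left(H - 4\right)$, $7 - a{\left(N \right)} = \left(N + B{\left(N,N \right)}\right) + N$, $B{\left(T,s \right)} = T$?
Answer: $280$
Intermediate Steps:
$a{\left(N \right)} = 7 - 3 N$ ($a{\left(N \right)} = 7 - \left(\left(N + N\right) + N\right) = 7 - \left(2 N + N\right) = 7 - 3 N$)
$M{\left(H \right)} = \left(-1 + H\right) \left(-4 + H\right)$
$a{\left(-22 + 1 \right)} M{\left(0 \right)} = \left(7 - 3 \left(-22 + 1\right)\right) \left(4 + 0^{2} - 0\right) = \left(7 - -63\right) \left(4 + 0 + 0\right) = \left(7 + 63\right) 4 = 70 \cdot 4 = 280$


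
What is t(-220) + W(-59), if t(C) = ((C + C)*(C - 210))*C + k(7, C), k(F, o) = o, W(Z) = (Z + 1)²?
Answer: -41620856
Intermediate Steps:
W(Z) = (1 + Z)²
t(C) = C + 2*C²*(-210 + C) (t(C) = ((C + C)*(C - 210))*C + C = ((2*C)*(-210 + C))*C + C = (2*C*(-210 + C))*C + C = 2*C²*(-210 + C) + C = C + 2*C²*(-210 + C))
t(-220) + W(-59) = -220*(1 - 420*(-220) + 2*(-220)²) + (1 - 59)² = -220*(1 + 92400 + 2*48400) + (-58)² = -220*(1 + 92400 + 96800) + 3364 = -220*189201 + 3364 = -41624220 + 3364 = -41620856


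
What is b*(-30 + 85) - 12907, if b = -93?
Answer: -18022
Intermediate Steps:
b*(-30 + 85) - 12907 = -93*(-30 + 85) - 12907 = -93*55 - 12907 = -5115 - 12907 = -18022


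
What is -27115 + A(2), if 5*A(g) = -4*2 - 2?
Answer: -27117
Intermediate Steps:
A(g) = -2 (A(g) = (-4*2 - 2)/5 = (-8 - 2)/5 = (⅕)*(-10) = -2)
-27115 + A(2) = -27115 - 2 = -27117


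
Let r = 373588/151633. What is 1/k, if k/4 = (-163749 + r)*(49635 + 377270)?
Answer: -151633/42399143363690980 ≈ -3.5763e-12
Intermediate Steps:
r = 373588/151633 (r = 373588*(1/151633) = 373588/151633 ≈ 2.4638)
k = -42399143363690980/151633 (k = 4*((-163749 + 373588/151633)*(49635 + 377270)) = 4*(-24829378529/151633*426905) = 4*(-10599785840922745/151633) = -42399143363690980/151633 ≈ -2.7962e+11)
1/k = 1/(-42399143363690980/151633) = -151633/42399143363690980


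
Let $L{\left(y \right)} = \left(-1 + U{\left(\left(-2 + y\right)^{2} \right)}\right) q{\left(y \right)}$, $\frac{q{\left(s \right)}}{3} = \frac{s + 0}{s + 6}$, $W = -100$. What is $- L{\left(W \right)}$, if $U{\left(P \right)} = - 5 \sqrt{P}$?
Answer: $\frac{76650}{47} \approx 1630.9$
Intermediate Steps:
$q{\left(s \right)} = \frac{3 s}{6 + s}$ ($q{\left(s \right)} = 3 \frac{s + 0}{s + 6} = 3 \frac{s}{6 + s} = \frac{3 s}{6 + s}$)
$L{\left(y \right)} = \frac{3 y \left(-1 - 5 \sqrt{\left(-2 + y\right)^{2}}\right)}{6 + y}$ ($L{\left(y \right)} = \left(-1 - 5 \sqrt{\left(-2 + y\right)^{2}}\right) \frac{3 y}{6 + y} = \frac{3 y \left(-1 - 5 \sqrt{\left(-2 + y\right)^{2}}\right)}{6 + y}$)
$- L{\left(W \right)} = - \frac{\left(-3\right) \left(-100\right) \left(1 + 5 \sqrt{\left(-2 - 100\right)^{2}}\right)}{6 - 100} = - \frac{\left(-3\right) \left(-100\right) \left(1 + 5 \sqrt{\left(-102\right)^{2}}\right)}{-94} = - \frac{\left(-3\right) \left(-100\right) \left(-1\right) \left(1 + 5 \sqrt{10404}\right)}{94} = - \frac{\left(-3\right) \left(-100\right) \left(-1\right) \left(1 + 5 \cdot 102\right)}{94} = - \frac{\left(-3\right) \left(-100\right) \left(-1\right) \left(1 + 510\right)}{94} = - \frac{\left(-3\right) \left(-100\right) \left(-1\right) 511}{94} = \left(-1\right) \left(- \frac{76650}{47}\right) = \frac{76650}{47}$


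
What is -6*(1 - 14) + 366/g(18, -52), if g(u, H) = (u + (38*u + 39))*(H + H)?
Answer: 1001771/12844 ≈ 77.995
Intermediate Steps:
g(u, H) = 2*H*(39 + 39*u) (g(u, H) = (u + (39 + 38*u))*(2*H) = (39 + 39*u)*(2*H) = 2*H*(39 + 39*u))
-6*(1 - 14) + 366/g(18, -52) = -6*(1 - 14) + 366/((78*(-52)*(1 + 18))) = -6*(-13) + 366/((78*(-52)*19)) = 78 + 366/(-77064) = 78 + 366*(-1/77064) = 78 - 61/12844 = 1001771/12844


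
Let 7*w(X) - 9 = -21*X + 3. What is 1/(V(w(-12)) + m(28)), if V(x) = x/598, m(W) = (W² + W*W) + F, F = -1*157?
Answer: 2093/2953355 ≈ 0.00070869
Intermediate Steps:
F = -157
m(W) = -157 + 2*W² (m(W) = (W² + W*W) - 157 = (W² + W²) - 157 = 2*W² - 157 = -157 + 2*W²)
w(X) = 12/7 - 3*X (w(X) = 9/7 + (-21*X + 3)/7 = 9/7 + (3 - 21*X)/7 = 9/7 + (3/7 - 3*X) = 12/7 - 3*X)
V(x) = x/598 (V(x) = x*(1/598) = x/598)
1/(V(w(-12)) + m(28)) = 1/((12/7 - 3*(-12))/598 + (-157 + 2*28²)) = 1/((12/7 + 36)/598 + (-157 + 2*784)) = 1/((1/598)*(264/7) + (-157 + 1568)) = 1/(132/2093 + 1411) = 1/(2953355/2093) = 2093/2953355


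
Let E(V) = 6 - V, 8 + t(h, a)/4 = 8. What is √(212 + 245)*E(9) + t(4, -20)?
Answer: -3*√457 ≈ -64.133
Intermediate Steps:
t(h, a) = 0 (t(h, a) = -32 + 4*8 = -32 + 32 = 0)
√(212 + 245)*E(9) + t(4, -20) = √(212 + 245)*(6 - 1*9) + 0 = √457*(6 - 9) + 0 = √457*(-3) + 0 = -3*√457 + 0 = -3*√457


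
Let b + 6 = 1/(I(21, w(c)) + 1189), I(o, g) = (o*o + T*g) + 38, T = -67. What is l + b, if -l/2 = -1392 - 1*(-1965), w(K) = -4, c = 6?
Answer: -2230271/1936 ≈ -1152.0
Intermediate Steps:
l = -1146 (l = -2*(-1392 - 1*(-1965)) = -2*(-1392 + 1965) = -2*573 = -1146)
I(o, g) = 38 + o² - 67*g (I(o, g) = (o*o - 67*g) + 38 = (o² - 67*g) + 38 = 38 + o² - 67*g)
b = -11615/1936 (b = -6 + 1/((38 + 21² - 67*(-4)) + 1189) = -6 + 1/((38 + 441 + 268) + 1189) = -6 + 1/(747 + 1189) = -6 + 1/1936 = -11615/1936 ≈ -5.9995)
l + b = -1146 - 11615/1936 = -2230271/1936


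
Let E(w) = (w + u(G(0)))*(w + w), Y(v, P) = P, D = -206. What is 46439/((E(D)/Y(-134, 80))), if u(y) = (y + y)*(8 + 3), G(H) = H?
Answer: 464390/10609 ≈ 43.773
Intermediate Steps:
u(y) = 22*y (u(y) = (2*y)*11 = 22*y)
E(w) = 2*w² (E(w) = (w + 22*0)*(w + w) = (w + 0)*(2*w) = w*(2*w) = 2*w²)
46439/((E(D)/Y(-134, 80))) = 46439/(((2*(-206)²)/80)) = 46439/(((2*42436)*(1/80))) = 46439/((84872*(1/80))) = 46439/(10609/10) = 46439*(10/10609) = 464390/10609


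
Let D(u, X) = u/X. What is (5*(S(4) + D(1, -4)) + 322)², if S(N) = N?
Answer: 1857769/16 ≈ 1.1611e+5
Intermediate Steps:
(5*(S(4) + D(1, -4)) + 322)² = (5*(4 + 1/(-4)) + 322)² = (5*(4 + 1*(-¼)) + 322)² = (5*(4 - ¼) + 322)² = (5*(15/4) + 322)² = (75/4 + 322)² = (1363/4)² = 1857769/16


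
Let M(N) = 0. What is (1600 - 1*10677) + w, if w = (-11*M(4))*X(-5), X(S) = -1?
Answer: -9077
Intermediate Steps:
w = 0 (w = -11*0*(-1) = 0*(-1) = 0)
(1600 - 1*10677) + w = (1600 - 1*10677) + 0 = (1600 - 10677) + 0 = -9077 + 0 = -9077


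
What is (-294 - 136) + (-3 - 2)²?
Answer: -405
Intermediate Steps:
(-294 - 136) + (-3 - 2)² = -430 + (-5)² = -430 + 25 = -405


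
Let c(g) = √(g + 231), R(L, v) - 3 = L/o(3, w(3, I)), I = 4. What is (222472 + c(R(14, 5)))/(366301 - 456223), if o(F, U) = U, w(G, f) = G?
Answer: -111236/44961 - √537/134883 ≈ -2.4742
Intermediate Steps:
R(L, v) = 3 + L/3
c(g) = √(231 + g)
(222472 + c(R(14, 5)))/(366301 - 456223) = (222472 + √(231 + (3 + (⅓)*14)))/(366301 - 456223) = (222472 + √(231 + (3 + 14/3)))/(-89922) = (222472 + √(231 + 23/3))*(-1/89922) = (222472 + √(716/3))*(-1/89922) = (222472 + 2*√537/3)*(-1/89922) = -111236/44961 - √537/134883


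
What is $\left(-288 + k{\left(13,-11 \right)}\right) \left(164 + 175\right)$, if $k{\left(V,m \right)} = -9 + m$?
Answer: $-104412$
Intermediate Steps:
$\left(-288 + k{\left(13,-11 \right)}\right) \left(164 + 175\right) = \left(-288 - 20\right) \left(164 + 175\right) = \left(-288 - 20\right) 339 = \left(-308\right) 339 = -104412$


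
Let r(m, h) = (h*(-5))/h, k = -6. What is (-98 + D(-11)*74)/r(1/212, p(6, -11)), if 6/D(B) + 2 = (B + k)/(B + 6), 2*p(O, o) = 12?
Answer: -1534/35 ≈ -43.829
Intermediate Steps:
p(O, o) = 6 (p(O, o) = (½)*12 = 6)
D(B) = 6/(-2 + (-6 + B)/(6 + B)) (D(B) = 6/(-2 + (B - 6)/(B + 6)) = 6/(-2 + (-6 + B)/(6 + B)))
r(m, h) = -5 (r(m, h) = (-5*h)/h = -5)
(-98 + D(-11)*74)/r(1/212, p(6, -11)) = (-98 + (6*(-6 - 1*(-11))/(18 - 11))*74)/(-5) = (-98 + (6*(-6 + 11)/7)*74)*(-⅕) = (-98 + (6*(⅐)*5)*74)*(-⅕) = (-98 + (30/7)*74)*(-⅕) = (-98 + 2220/7)*(-⅕) = (1534/7)*(-⅕) = -1534/35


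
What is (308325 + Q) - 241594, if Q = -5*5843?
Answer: 37516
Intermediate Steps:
Q = -29215
(308325 + Q) - 241594 = (308325 - 29215) - 241594 = 279110 - 241594 = 37516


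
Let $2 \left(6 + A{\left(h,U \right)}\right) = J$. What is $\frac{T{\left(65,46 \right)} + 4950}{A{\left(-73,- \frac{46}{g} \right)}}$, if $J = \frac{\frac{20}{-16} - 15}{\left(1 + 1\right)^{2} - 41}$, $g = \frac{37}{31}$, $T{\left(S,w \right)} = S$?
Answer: $- \frac{25160}{29} \approx -867.59$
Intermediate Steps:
$g = \frac{37}{31}$ ($g = 37 \cdot \frac{1}{31} = \frac{37}{31} \approx 1.1935$)
$J = \frac{65}{148}$ ($J = \frac{20 \left(- \frac{1}{16}\right) - 15}{2^{2} - 41} = \frac{- \frac{5}{4} - 15}{4 - 41} = - \frac{65}{4 \left(-37\right)} = \left(- \frac{65}{4}\right) \left(- \frac{1}{37}\right) = \frac{65}{148} \approx 0.43919$)
$A{\left(h,U \right)} = - \frac{1711}{296}$ ($A{\left(h,U \right)} = -6 + \frac{1}{2} \cdot \frac{65}{148} = -6 + \frac{65}{296} = - \frac{1711}{296}$)
$\frac{T{\left(65,46 \right)} + 4950}{A{\left(-73,- \frac{46}{g} \right)}} = \frac{65 + 4950}{- \frac{1711}{296}} = 5015 \left(- \frac{296}{1711}\right) = - \frac{25160}{29}$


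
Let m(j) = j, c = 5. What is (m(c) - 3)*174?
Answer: 348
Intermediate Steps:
(m(c) - 3)*174 = (5 - 3)*174 = 2*174 = 348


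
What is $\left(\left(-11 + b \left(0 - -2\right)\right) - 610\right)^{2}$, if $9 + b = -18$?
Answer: $455625$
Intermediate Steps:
$b = -27$ ($b = -9 - 18 = -27$)
$\left(\left(-11 + b \left(0 - -2\right)\right) - 610\right)^{2} = \left(\left(-11 - 27 \left(0 - -2\right)\right) - 610\right)^{2} = \left(\left(-11 - 27 \left(0 + 2\right)\right) - 610\right)^{2} = \left(\left(-11 - 54\right) - 610\right)^{2} = \left(-65 - 610\right)^{2} = \left(-675\right)^{2} = 455625$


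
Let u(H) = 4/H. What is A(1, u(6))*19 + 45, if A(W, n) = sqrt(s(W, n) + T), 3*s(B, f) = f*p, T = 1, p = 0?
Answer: 64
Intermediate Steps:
s(B, f) = 0 (s(B, f) = (f*0)/3 = (1/3)*0 = 0)
A(W, n) = 1 (A(W, n) = sqrt(0 + 1) = sqrt(1) = 1)
A(1, u(6))*19 + 45 = 1*19 + 45 = 19 + 45 = 64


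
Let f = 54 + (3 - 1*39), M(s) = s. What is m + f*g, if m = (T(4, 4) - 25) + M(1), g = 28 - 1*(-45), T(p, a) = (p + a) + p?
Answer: 1302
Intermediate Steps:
T(p, a) = a + 2*p (T(p, a) = (a + p) + p = a + 2*p)
g = 73 (g = 28 + 45 = 73)
f = 18 (f = 54 + (3 - 39) = 54 - 36 = 18)
m = -12 (m = ((4 + 2*4) - 25) + 1 = ((4 + 8) - 25) + 1 = (12 - 25) + 1 = -13 + 1 = -12)
m + f*g = -12 + 18*73 = -12 + 1314 = 1302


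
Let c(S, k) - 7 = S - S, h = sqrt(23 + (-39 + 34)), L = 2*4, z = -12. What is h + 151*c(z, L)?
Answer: 1057 + 3*sqrt(2) ≈ 1061.2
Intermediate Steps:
L = 8
h = 3*sqrt(2) (h = sqrt(23 - 5) = sqrt(18) = 3*sqrt(2) ≈ 4.2426)
c(S, k) = 7 (c(S, k) = 7 + (S - S) = 7 + 0 = 7)
h + 151*c(z, L) = 3*sqrt(2) + 151*7 = 3*sqrt(2) + 1057 = 1057 + 3*sqrt(2)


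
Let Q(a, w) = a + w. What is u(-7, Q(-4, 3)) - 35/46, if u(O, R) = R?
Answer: -81/46 ≈ -1.7609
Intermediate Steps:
u(-7, Q(-4, 3)) - 35/46 = (-4 + 3) - 35/46 = -1 - 35*1/46 = -1 - 35/46 = -81/46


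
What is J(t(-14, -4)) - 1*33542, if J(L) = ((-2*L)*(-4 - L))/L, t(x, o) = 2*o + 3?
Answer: -33544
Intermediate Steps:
t(x, o) = 3 + 2*o
J(L) = 8 + 2*L (J(L) = (-2*L*(-4 - L))/L = 8 + 2*L)
J(t(-14, -4)) - 1*33542 = (8 + 2*(3 + 2*(-4))) - 1*33542 = (8 + 2*(3 - 8)) - 33542 = (8 + 2*(-5)) - 33542 = (8 - 10) - 33542 = -2 - 33542 = -33544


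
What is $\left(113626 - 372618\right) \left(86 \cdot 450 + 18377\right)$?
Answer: $-14782486384$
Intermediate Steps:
$\left(113626 - 372618\right) \left(86 \cdot 450 + 18377\right) = - 258992 \left(38700 + 18377\right) = \left(-258992\right) 57077 = -14782486384$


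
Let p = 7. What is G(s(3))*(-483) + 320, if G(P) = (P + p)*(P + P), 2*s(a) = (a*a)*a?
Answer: -534041/2 ≈ -2.6702e+5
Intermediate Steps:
s(a) = a³/2 (s(a) = ((a*a)*a)/2 = (a²*a)/2 = a³/2)
G(P) = 2*P*(7 + P) (G(P) = (P + 7)*(P + P) = (7 + P)*(2*P) = 2*P*(7 + P))
G(s(3))*(-483) + 320 = (2*((½)*3³)*(7 + (½)*3³))*(-483) + 320 = (2*((½)*27)*(7 + (½)*27))*(-483) + 320 = (2*(27/2)*(7 + 27/2))*(-483) + 320 = (2*(27/2)*(41/2))*(-483) + 320 = (1107/2)*(-483) + 320 = -534681/2 + 320 = -534041/2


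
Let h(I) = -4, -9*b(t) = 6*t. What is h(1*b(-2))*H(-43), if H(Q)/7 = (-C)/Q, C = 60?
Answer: -1680/43 ≈ -39.070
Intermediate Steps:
b(t) = -2*t/3
H(Q) = -420/Q (H(Q) = 7*((-1*60)/Q) = 7*(-60/Q) = -420/Q)
h(1*b(-2))*H(-43) = -(-1680)/(-43) = -(-1680)*(-1)/43 = -4*420/43 = -1680/43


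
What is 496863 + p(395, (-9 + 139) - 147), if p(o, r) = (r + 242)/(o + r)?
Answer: 20868271/42 ≈ 4.9686e+5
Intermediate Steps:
p(o, r) = (242 + r)/(o + r)
496863 + p(395, (-9 + 139) - 147) = 496863 + (242 + ((-9 + 139) - 147))/(395 + ((-9 + 139) - 147)) = 496863 + (242 + (130 - 147))/(395 + (130 - 147)) = 496863 + (242 - 17)/(395 - 17) = 496863 + 225/378 = 496863 + (1/378)*225 = 496863 + 25/42 = 20868271/42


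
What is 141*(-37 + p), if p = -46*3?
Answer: -24675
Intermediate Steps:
p = -138
141*(-37 + p) = 141*(-37 - 138) = 141*(-175) = -24675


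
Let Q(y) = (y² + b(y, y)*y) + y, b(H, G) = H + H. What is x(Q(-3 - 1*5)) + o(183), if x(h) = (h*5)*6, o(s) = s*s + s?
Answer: 39192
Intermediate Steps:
b(H, G) = 2*H
Q(y) = y + 3*y² (Q(y) = (y² + (2*y)*y) + y = (y² + 2*y²) + y = 3*y² + y = y + 3*y²)
o(s) = s + s² (o(s) = s² + s = s + s²)
x(h) = 30*h (x(h) = (5*h)*6 = 30*h)
x(Q(-3 - 1*5)) + o(183) = 30*((-3 - 1*5)*(1 + 3*(-3 - 1*5))) + 183*(1 + 183) = 30*((-3 - 5)*(1 + 3*(-3 - 5))) + 183*184 = 30*(-8*(1 + 3*(-8))) + 33672 = 30*(-8*(1 - 24)) + 33672 = 30*(-8*(-23)) + 33672 = 30*184 + 33672 = 5520 + 33672 = 39192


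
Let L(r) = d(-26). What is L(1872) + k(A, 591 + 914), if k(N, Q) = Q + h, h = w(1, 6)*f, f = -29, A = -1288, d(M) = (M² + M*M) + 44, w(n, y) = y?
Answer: 2727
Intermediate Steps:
d(M) = 44 + 2*M² (d(M) = (M² + M²) + 44 = 2*M² + 44 = 44 + 2*M²)
h = -174 (h = 6*(-29) = -174)
k(N, Q) = -174 + Q (k(N, Q) = Q - 174 = -174 + Q)
L(r) = 1396 (L(r) = 44 + 2*(-26)² = 44 + 2*676 = 44 + 1352 = 1396)
L(1872) + k(A, 591 + 914) = 1396 + (-174 + (591 + 914)) = 1396 + (-174 + 1505) = 1396 + 1331 = 2727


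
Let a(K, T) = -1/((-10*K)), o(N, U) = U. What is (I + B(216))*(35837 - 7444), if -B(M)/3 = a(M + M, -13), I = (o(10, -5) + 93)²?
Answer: 316620536087/1440 ≈ 2.1988e+8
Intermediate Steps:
I = 7744 (I = (-5 + 93)² = 88² = 7744)
a(K, T) = 1/(10*K) (a(K, T) = -(-1)/(10*K) = 1/(10*K))
B(M) = -3/(20*M) (B(M) = -3/(10*(M + M)) = -3/(10*(2*M)) = -3*1/(2*M)/10 = -3/(20*M))
(I + B(216))*(35837 - 7444) = (7744 - 3/20/216)*(35837 - 7444) = (7744 - 3/20*1/216)*28393 = (7744 - 1/1440)*28393 = (11151359/1440)*28393 = 316620536087/1440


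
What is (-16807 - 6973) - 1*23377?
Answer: -47157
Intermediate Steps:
(-16807 - 6973) - 1*23377 = -23780 - 23377 = -47157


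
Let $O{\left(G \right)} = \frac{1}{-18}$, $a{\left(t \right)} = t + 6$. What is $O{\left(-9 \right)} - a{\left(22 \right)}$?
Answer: $- \frac{505}{18} \approx -28.056$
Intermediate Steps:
$a{\left(t \right)} = 6 + t$
$O{\left(G \right)} = - \frac{1}{18}$
$O{\left(-9 \right)} - a{\left(22 \right)} = - \frac{1}{18} - \left(6 + 22\right) = - \frac{1}{18} - 28 = - \frac{505}{18}$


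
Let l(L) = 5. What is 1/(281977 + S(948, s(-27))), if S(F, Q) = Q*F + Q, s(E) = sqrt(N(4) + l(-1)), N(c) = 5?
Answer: 281977/79502022519 - 949*sqrt(10)/79502022519 ≈ 3.5090e-6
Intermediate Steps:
s(E) = sqrt(10) (s(E) = sqrt(5 + 5) = sqrt(10))
S(F, Q) = Q + F*Q (S(F, Q) = F*Q + Q = Q + F*Q)
1/(281977 + S(948, s(-27))) = 1/(281977 + sqrt(10)*(1 + 948)) = 1/(281977 + sqrt(10)*949) = 1/(281977 + 949*sqrt(10))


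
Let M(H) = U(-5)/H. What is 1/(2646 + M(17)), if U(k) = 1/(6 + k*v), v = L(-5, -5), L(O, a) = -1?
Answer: 187/494803 ≈ 0.00037793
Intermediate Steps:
v = -1
U(k) = 1/(6 - k) (U(k) = 1/(6 + k*(-1)) = 1/(6 - k))
M(H) = 1/(11*H) (M(H) = 1/((6 - 1*(-5))*H) = 1/((6 + 5)*H) = 1/(11*H))
1/(2646 + M(17)) = 1/(2646 + (1/11)/17) = 1/(2646 + (1/11)*(1/17)) = 1/(2646 + 1/187) = 1/(494803/187) = 187/494803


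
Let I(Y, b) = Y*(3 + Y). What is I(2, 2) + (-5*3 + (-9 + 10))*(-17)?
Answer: 248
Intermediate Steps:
I(2, 2) + (-5*3 + (-9 + 10))*(-17) = 2*(3 + 2) + (-5*3 + (-9 + 10))*(-17) = 2*5 + (-15 + 1)*(-17) = 10 - 14*(-17) = 10 + 238 = 248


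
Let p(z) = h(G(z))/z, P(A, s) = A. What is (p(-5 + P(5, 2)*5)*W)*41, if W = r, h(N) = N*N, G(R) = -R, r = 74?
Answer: 60680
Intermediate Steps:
h(N) = N²
p(z) = z (p(z) = (-z)²/z = z²/z = z)
W = 74
(p(-5 + P(5, 2)*5)*W)*41 = ((-5 + 5*5)*74)*41 = ((-5 + 25)*74)*41 = (20*74)*41 = 1480*41 = 60680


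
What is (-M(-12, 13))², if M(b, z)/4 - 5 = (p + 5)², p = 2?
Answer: 46656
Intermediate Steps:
M(b, z) = 216 (M(b, z) = 20 + 4*(2 + 5)² = 20 + 4*7² = 20 + 4*49 = 20 + 196 = 216)
(-M(-12, 13))² = (-1*216)² = (-216)² = 46656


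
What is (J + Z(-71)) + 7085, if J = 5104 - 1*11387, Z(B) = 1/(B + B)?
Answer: 113883/142 ≈ 801.99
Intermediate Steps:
Z(B) = 1/(2*B)
J = -6283 (J = 5104 - 11387 = -6283)
(J + Z(-71)) + 7085 = (-6283 + (½)/(-71)) + 7085 = (-6283 + (½)*(-1/71)) + 7085 = (-6283 - 1/142) + 7085 = -892187/142 + 7085 = 113883/142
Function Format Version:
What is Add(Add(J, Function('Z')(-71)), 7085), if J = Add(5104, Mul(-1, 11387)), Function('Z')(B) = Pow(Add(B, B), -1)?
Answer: Rational(113883, 142) ≈ 801.99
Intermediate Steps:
Function('Z')(B) = Mul(Rational(1, 2), Pow(B, -1)) (Function('Z')(B) = Pow(Mul(2, B), -1) = Mul(Rational(1, 2), Pow(B, -1)))
J = -6283 (J = Add(5104, -11387) = -6283)
Add(Add(J, Function('Z')(-71)), 7085) = Add(Add(-6283, Mul(Rational(1, 2), Pow(-71, -1))), 7085) = Add(Add(-6283, Mul(Rational(1, 2), Rational(-1, 71))), 7085) = Add(Add(-6283, Rational(-1, 142)), 7085) = Add(Rational(-892187, 142), 7085) = Rational(113883, 142)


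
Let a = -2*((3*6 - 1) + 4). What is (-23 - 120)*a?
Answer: 6006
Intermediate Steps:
a = -42 (a = -2*((18 - 1) + 4) = -2*(17 + 4) = -2*21 = -42)
(-23 - 120)*a = (-23 - 120)*(-42) = -143*(-42) = 6006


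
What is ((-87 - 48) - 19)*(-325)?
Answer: 50050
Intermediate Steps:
((-87 - 48) - 19)*(-325) = (-135 - 19)*(-325) = -154*(-325) = 50050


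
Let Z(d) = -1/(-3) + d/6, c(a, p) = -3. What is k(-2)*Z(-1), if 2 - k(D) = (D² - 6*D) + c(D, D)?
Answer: -11/6 ≈ -1.8333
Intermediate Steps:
Z(d) = ⅓ + d/6 (Z(d) = -1*(-⅓) + d*(⅙) = ⅓ + d/6)
k(D) = 5 - D² + 6*D (k(D) = 2 - ((D² - 6*D) - 3) = 2 - (-3 + D² - 6*D) = 2 + (3 - D² + 6*D) = 5 - D² + 6*D)
k(-2)*Z(-1) = (5 - 1*(-2)² + 6*(-2))*(⅓ + (⅙)*(-1)) = (5 - 1*4 - 12)*(⅓ - ⅙) = (5 - 4 - 12)*(⅙) = -11*⅙ = -11/6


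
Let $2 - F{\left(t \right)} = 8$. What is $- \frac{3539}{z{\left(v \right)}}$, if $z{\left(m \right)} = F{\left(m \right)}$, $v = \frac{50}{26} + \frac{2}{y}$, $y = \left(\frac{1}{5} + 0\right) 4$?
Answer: $\frac{3539}{6} \approx 589.83$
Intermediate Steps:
$F{\left(t \right)} = -6$ ($F{\left(t \right)} = 2 - 8 = -6$)
$y = \frac{4}{5}$ ($y = \left(\frac{1}{5} + 0\right) 4 = \frac{1}{5} \cdot 4 = \frac{4}{5} \approx 0.8$)
$v = \frac{115}{26}$ ($v = \frac{50}{26} + \frac{2}{\frac{4}{5}} = 50 \cdot \frac{1}{26} + 2 \cdot \frac{5}{4} = \frac{25}{13} + \frac{5}{2} = \frac{115}{26} \approx 4.4231$)
$z{\left(m \right)} = -6$
$- \frac{3539}{z{\left(v \right)}} = - \frac{3539}{-6} = \left(-3539\right) \left(- \frac{1}{6}\right) = \frac{3539}{6}$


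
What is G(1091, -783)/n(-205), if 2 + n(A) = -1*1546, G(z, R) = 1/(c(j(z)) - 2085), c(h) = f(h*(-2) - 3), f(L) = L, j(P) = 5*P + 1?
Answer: 1/20124000 ≈ 4.9692e-8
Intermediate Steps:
j(P) = 1 + 5*P
c(h) = -3 - 2*h (c(h) = h*(-2) - 3 = -2*h - 3 = -3 - 2*h)
G(z, R) = 1/(-2090 - 10*z) (G(z, R) = 1/((-3 - 2*(1 + 5*z)) - 2085) = 1/((-3 + (-2 - 10*z)) - 2085) = 1/((-5 - 10*z) - 2085) = 1/(-2090 - 10*z))
n(A) = -1548 (n(A) = -2 - 1*1546 = -2 - 1546 = -1548)
G(1091, -783)/n(-205) = -1/(2090 + 10*1091)/(-1548) = -1/(2090 + 10910)*(-1/1548) = -1/13000*(-1/1548) = 1/20124000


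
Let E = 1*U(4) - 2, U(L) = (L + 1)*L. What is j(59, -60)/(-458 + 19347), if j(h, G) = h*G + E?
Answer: -3522/18889 ≈ -0.18646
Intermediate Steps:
U(L) = L*(1 + L) (U(L) = (1 + L)*L = L*(1 + L))
E = 18 (E = 1*(4*(1 + 4)) - 2 = 1*(4*5) - 2 = 1*20 - 2 = 20 - 2 = 18)
j(h, G) = 18 + G*h (j(h, G) = h*G + 18 = G*h + 18 = 18 + G*h)
j(59, -60)/(-458 + 19347) = (18 - 60*59)/(-458 + 19347) = (18 - 3540)/18889 = -3522*1/18889 = -3522/18889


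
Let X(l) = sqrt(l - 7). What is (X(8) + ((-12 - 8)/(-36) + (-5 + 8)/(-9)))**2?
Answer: 121/81 ≈ 1.4938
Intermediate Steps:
X(l) = sqrt(-7 + l)
(X(8) + ((-12 - 8)/(-36) + (-5 + 8)/(-9)))**2 = (sqrt(-7 + 8) + ((-12 - 8)/(-36) + (-5 + 8)/(-9)))**2 = (sqrt(1) + (-20*(-1/36) + 3*(-1/9)))**2 = (1 + (5/9 - 1/3))**2 = (1 + 2/9)**2 = (11/9)**2 = 121/81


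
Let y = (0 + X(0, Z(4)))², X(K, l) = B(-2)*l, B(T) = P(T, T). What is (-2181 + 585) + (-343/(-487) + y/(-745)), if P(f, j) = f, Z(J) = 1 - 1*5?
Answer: -578828373/362815 ≈ -1595.4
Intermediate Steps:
Z(J) = -4 (Z(J) = 1 - 5 = -4)
B(T) = T
X(K, l) = -2*l
y = 64 (y = (0 - 2*(-4))² = (0 + 8)² = 8² = 64)
(-2181 + 585) + (-343/(-487) + y/(-745)) = (-2181 + 585) + (-343/(-487) + 64/(-745)) = -1596 + (-343*(-1/487) + 64*(-1/745)) = -1596 + (343/487 - 64/745) = -1596 + 224367/362815 = -578828373/362815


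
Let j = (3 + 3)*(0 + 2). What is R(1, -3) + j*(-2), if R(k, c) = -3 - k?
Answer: -28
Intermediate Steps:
j = 12 (j = 6*2 = 12)
R(1, -3) + j*(-2) = (-3 - 1*1) + 12*(-2) = (-3 - 1) - 24 = -4 - 24 = -28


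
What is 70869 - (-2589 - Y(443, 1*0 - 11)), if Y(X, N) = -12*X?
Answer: 68142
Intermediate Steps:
70869 - (-2589 - Y(443, 1*0 - 11)) = 70869 - (-2589 - (-12)*443) = 70869 - (-2589 - 1*(-5316)) = 70869 - (-2589 + 5316) = 70869 - 1*2727 = 70869 - 2727 = 68142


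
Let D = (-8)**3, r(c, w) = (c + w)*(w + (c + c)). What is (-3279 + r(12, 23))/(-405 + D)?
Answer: 1634/917 ≈ 1.7819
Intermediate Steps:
r(c, w) = (c + w)*(w + 2*c)
D = -512
(-3279 + r(12, 23))/(-405 + D) = (-3279 + (23**2 + 2*12**2 + 3*12*23))/(-405 - 512) = (-3279 + (529 + 2*144 + 828))/(-917) = (-3279 + (529 + 288 + 828))*(-1/917) = (-3279 + 1645)*(-1/917) = -1634*(-1/917) = 1634/917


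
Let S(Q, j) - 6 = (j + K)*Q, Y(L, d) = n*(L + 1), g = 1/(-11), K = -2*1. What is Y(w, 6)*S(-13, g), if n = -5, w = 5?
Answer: -10950/11 ≈ -995.45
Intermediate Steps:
K = -2
g = -1/11 ≈ -0.090909
Y(L, d) = -5 - 5*L (Y(L, d) = -5*(L + 1) = -5*(1 + L) = -5 - 5*L)
S(Q, j) = 6 + Q*(-2 + j) (S(Q, j) = 6 + (j - 2)*Q = 6 + (-2 + j)*Q = 6 + Q*(-2 + j))
Y(w, 6)*S(-13, g) = (-5 - 5*5)*(6 - 2*(-13) - 13*(-1/11)) = (-5 - 25)*(6 + 26 + 13/11) = -30*365/11 = -10950/11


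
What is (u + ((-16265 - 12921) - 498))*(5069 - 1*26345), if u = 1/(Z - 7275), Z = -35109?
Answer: 2230658562861/3532 ≈ 6.3156e+8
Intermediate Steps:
u = -1/42384 (u = 1/(-35109 - 7275) = 1/(-42384) = -1/42384 ≈ -2.3594e-5)
(u + ((-16265 - 12921) - 498))*(5069 - 1*26345) = (-1/42384 + ((-16265 - 12921) - 498))*(5069 - 1*26345) = (-1/42384 + (-29186 - 498))*(5069 - 26345) = (-1/42384 - 29684)*(-21276) = -1258126657/42384*(-21276) = 2230658562861/3532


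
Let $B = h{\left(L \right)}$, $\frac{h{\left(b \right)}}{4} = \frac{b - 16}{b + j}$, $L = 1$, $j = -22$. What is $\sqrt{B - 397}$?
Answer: $\frac{i \sqrt{19313}}{7} \approx 19.853 i$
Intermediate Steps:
$h{\left(b \right)} = \frac{4 \left(-16 + b\right)}{-22 + b}$ ($h{\left(b \right)} = 4 \frac{b - 16}{b - 22} = 4 \frac{-16 + b}{-22 + b} = \frac{4 \left(-16 + b\right)}{-22 + b}$)
$B = \frac{20}{7}$ ($B = \frac{4 \left(-16 + 1\right)}{-22 + 1} = 4 \frac{1}{-21} \left(-15\right) = 4 \left(- \frac{1}{21}\right) \left(-15\right) = \frac{20}{7} \approx 2.8571$)
$\sqrt{B - 397} = \sqrt{\frac{20}{7} - 397} = \sqrt{- \frac{2759}{7}} = \frac{i \sqrt{19313}}{7}$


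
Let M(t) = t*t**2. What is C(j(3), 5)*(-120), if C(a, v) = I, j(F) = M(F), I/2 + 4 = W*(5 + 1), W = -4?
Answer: 6720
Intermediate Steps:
M(t) = t**3
I = -56 (I = -8 + 2*(-4*(5 + 1)) = -8 + 2*(-4*6) = -8 + 2*(-24) = -8 - 48 = -56)
j(F) = F**3
C(a, v) = -56
C(j(3), 5)*(-120) = -56*(-120) = 6720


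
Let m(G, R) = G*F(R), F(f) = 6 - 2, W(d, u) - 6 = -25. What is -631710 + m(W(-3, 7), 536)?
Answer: -631786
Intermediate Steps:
W(d, u) = -19 (W(d, u) = 6 - 25 = -19)
F(f) = 4
m(G, R) = 4*G (m(G, R) = G*4 = 4*G)
-631710 + m(W(-3, 7), 536) = -631710 + 4*(-19) = -631710 - 76 = -631786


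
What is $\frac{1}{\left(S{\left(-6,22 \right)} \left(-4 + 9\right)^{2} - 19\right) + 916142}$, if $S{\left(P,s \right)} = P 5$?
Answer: $\frac{1}{915373} \approx 1.0925 \cdot 10^{-6}$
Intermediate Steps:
$S{\left(P,s \right)} = 5 P$
$\frac{1}{\left(S{\left(-6,22 \right)} \left(-4 + 9\right)^{2} - 19\right) + 916142} = \frac{1}{\left(5 \left(-6\right) \left(-4 + 9\right)^{2} - 19\right) + 916142} = \frac{1}{\left(- 30 \cdot 5^{2} - 19\right) + 916142} = \frac{1}{\left(\left(-30\right) 25 - 19\right) + 916142} = \frac{1}{\left(-750 - 19\right) + 916142} = \frac{1}{-769 + 916142} = \frac{1}{915373}$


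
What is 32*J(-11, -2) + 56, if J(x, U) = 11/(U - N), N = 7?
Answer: 152/9 ≈ 16.889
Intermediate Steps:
J(x, U) = 11/(-7 + U) (J(x, U) = 11/(U - 1*7) = 11/(U - 7) = 11/(-7 + U))
32*J(-11, -2) + 56 = 32*(11/(-7 - 2)) + 56 = 32*(11/(-9)) + 56 = 32*(11*(-⅑)) + 56 = 32*(-11/9) + 56 = -352/9 + 56 = 152/9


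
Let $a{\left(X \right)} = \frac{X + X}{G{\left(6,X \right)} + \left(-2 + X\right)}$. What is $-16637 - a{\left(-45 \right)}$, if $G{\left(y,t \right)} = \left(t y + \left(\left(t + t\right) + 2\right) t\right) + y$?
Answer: $- \frac{60708323}{3649} \approx -16637.0$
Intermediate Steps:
$G{\left(y,t \right)} = y + t y + t \left(2 + 2 t\right)$ ($G{\left(y,t \right)} = \left(t y + \left(2 t + 2\right) t\right) + y = \left(t y + \left(2 + 2 t\right) t\right) + y = \left(t y + t \left(2 + 2 t\right)\right) + y = y + t y + t \left(2 + 2 t\right)$)
$a{\left(X \right)} = \frac{2 X}{4 + 2 X^{2} + 9 X}$ ($a{\left(X \right)} = \frac{X + X}{\left(6 + 2 X + 2 X^{2} + X 6\right) + \left(-2 + X\right)} = \frac{2 X}{\left(6 + 2 X + 2 X^{2} + 6 X\right) + \left(-2 + X\right)} = \frac{2 X}{\left(6 + 2 X^{2} + 8 X\right) + \left(-2 + X\right)} = \frac{2 X}{4 + 2 X^{2} + 9 X}$)
$-16637 - a{\left(-45 \right)} = -16637 - 2 \left(-45\right) \frac{1}{4 + 2 \left(-45\right)^{2} + 9 \left(-45\right)} = -16637 - 2 \left(-45\right) \frac{1}{4 + 2 \cdot 2025 - 405} = -16637 - 2 \left(-45\right) \frac{1}{4 + 4050 - 405} = -16637 - 2 \left(-45\right) \frac{1}{3649} = -16637 - - \frac{90}{3649} = -16637 + \frac{90}{3649} = - \frac{60708323}{3649}$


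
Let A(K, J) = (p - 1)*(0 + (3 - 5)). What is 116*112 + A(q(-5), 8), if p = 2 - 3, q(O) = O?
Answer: 12996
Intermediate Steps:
p = -1
A(K, J) = 4 (A(K, J) = (-1 - 1)*(0 + (3 - 5)) = -2*(0 - 2) = -2*(-2) = 4)
116*112 + A(q(-5), 8) = 116*112 + 4 = 12992 + 4 = 12996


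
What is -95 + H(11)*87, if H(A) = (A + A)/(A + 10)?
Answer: -27/7 ≈ -3.8571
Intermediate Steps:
H(A) = 2*A/(10 + A) (H(A) = (2*A)/(10 + A) = 2*A/(10 + A))
-95 + H(11)*87 = -95 + (2*11/(10 + 11))*87 = -95 + (2*11/21)*87 = -95 + (2*11*(1/21))*87 = -95 + (22/21)*87 = -95 + 638/7 = -27/7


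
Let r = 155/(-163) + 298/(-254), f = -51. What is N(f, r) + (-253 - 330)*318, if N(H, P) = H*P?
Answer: -3835598622/20701 ≈ -1.8529e+5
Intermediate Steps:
r = -43972/20701 (r = 155*(-1/163) + 298*(-1/254) = -155/163 - 149/127 = -43972/20701 ≈ -2.1241)
N(f, r) + (-253 - 330)*318 = -51*(-43972/20701) + (-253 - 330)*318 = 2242572/20701 - 583*318 = 2242572/20701 - 185394 = -3835598622/20701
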